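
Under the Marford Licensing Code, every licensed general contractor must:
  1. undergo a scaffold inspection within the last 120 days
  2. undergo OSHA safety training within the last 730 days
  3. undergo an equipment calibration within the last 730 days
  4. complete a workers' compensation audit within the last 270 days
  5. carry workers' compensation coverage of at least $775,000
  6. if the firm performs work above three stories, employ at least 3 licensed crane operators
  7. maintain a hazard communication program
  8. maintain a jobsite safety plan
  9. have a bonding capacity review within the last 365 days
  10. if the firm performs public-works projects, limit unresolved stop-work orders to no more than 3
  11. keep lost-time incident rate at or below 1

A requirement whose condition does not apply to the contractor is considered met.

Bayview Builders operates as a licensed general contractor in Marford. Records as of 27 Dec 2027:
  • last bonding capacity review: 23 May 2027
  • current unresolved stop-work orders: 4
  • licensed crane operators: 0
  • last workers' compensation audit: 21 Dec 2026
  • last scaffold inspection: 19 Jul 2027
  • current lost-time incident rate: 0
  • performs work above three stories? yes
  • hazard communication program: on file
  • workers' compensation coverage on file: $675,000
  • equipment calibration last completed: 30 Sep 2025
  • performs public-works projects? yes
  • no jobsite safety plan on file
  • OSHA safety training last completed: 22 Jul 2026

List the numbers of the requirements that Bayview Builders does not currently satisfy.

1, 3, 4, 5, 6, 8, 10

1. scaffold inspection 161 days ago vs limit 120 → not met
2. OSHA safety training 523 days ago vs limit 730 → met
3. equipment calibration 818 days ago vs limit 730 → not met
4. workers' compensation audit 371 days ago vs limit 270 → not met
5. workers' compensation coverage $675,000 < $775,000 → not met
6. condition 'performs work above three stories' holds; licensed crane operators 0 < 3 → not met
7. hazard communication program present → met
8. jobsite safety plan absent → not met
9. bonding capacity review 218 days ago vs limit 365 → met
10. condition 'performs public-works projects' holds; unresolved stop-work orders 4 > 3 → not met
11. lost-time incident rate 0 ≤ 1 → met
Not met: 1, 3, 4, 5, 6, 8, 10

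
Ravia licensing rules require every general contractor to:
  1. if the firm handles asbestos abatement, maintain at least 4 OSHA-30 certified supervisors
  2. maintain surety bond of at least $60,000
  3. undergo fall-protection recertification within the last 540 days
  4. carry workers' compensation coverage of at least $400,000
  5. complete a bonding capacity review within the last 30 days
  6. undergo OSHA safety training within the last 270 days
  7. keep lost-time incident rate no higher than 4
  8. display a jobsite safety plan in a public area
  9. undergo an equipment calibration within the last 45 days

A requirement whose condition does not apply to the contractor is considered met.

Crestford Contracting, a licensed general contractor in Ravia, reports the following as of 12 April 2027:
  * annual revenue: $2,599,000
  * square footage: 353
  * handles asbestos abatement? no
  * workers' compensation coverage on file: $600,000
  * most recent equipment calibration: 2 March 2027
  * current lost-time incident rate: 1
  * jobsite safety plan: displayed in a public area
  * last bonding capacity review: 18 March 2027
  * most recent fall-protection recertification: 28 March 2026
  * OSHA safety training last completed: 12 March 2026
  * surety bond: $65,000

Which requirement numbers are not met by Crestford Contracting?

6

1. condition 'handles asbestos abatement' does not hold → requirement n/a → met
2. surety bond $65,000 ≥ $60,000 → met
3. fall-protection recertification 380 days ago vs limit 540 → met
4. workers' compensation coverage $600,000 ≥ $400,000 → met
5. bonding capacity review 25 days ago vs limit 30 → met
6. OSHA safety training 396 days ago vs limit 270 → not met
7. lost-time incident rate 1 ≤ 4 → met
8. jobsite safety plan present → met
9. equipment calibration 41 days ago vs limit 45 → met
Not met: 6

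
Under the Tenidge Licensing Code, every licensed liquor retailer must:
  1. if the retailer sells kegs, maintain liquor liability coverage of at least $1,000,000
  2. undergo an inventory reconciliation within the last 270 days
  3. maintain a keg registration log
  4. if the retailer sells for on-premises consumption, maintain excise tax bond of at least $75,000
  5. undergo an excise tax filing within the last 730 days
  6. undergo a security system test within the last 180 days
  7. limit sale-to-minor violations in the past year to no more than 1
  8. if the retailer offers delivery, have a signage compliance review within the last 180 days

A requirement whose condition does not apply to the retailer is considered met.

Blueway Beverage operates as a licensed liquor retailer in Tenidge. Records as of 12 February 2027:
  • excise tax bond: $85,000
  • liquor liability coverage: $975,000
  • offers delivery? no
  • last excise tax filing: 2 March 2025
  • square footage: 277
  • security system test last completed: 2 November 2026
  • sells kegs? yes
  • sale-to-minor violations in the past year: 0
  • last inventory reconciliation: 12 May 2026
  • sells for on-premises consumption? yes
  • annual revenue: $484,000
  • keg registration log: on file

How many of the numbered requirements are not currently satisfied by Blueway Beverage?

1. condition 'sells kegs' holds; liquor liability coverage $975,000 < $1,000,000 → not met
2. inventory reconciliation 276 days ago vs limit 270 → not met
3. keg registration log present → met
4. condition 'sells for on-premises consumption' holds; excise tax bond $85,000 ≥ $75,000 → met
5. excise tax filing 712 days ago vs limit 730 → met
6. security system test 102 days ago vs limit 180 → met
7. sale-to-minor violations in the past year 0 ≤ 1 → met
8. condition 'offers delivery' does not hold → requirement n/a → met
Not met: 2 of 8

2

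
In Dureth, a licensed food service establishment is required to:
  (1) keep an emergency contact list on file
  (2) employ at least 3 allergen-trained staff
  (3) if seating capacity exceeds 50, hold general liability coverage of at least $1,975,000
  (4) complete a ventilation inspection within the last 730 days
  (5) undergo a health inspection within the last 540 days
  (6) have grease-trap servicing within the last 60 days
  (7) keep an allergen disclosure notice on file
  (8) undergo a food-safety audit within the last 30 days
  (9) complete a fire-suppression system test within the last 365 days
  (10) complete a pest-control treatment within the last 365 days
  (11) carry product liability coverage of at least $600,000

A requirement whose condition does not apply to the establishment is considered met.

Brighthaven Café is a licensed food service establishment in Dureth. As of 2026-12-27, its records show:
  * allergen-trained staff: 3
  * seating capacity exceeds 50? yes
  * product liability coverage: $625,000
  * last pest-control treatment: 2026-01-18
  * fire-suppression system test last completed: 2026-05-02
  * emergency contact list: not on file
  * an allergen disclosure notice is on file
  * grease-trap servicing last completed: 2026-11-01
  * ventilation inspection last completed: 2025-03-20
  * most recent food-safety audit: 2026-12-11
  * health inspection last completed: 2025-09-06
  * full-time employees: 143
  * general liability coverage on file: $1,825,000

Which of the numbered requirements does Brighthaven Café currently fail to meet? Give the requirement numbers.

1. emergency contact list absent → not met
2. allergen-trained staff 3 ≥ 3 → met
3. condition 'seating capacity exceeds 50' holds; general liability coverage $1,825,000 < $1,975,000 → not met
4. ventilation inspection 647 days ago vs limit 730 → met
5. health inspection 477 days ago vs limit 540 → met
6. grease-trap servicing 56 days ago vs limit 60 → met
7. allergen disclosure notice present → met
8. food-safety audit 16 days ago vs limit 30 → met
9. fire-suppression system test 239 days ago vs limit 365 → met
10. pest-control treatment 343 days ago vs limit 365 → met
11. product liability coverage $625,000 ≥ $600,000 → met
Not met: 1, 3

1, 3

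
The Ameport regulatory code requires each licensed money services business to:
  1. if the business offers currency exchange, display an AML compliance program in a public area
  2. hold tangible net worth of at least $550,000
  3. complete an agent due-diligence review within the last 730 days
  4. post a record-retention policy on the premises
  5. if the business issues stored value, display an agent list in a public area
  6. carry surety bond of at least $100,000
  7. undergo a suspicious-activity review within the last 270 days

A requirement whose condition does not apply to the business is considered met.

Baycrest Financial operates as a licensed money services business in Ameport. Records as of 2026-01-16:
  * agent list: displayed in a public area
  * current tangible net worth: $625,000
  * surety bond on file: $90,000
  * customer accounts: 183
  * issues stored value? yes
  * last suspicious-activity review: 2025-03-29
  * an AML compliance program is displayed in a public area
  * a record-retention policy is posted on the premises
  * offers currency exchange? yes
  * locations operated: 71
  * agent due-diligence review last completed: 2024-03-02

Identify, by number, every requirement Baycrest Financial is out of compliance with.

6, 7

1. condition 'offers currency exchange' holds; AML compliance program present → met
2. tangible net worth $625,000 ≥ $550,000 → met
3. agent due-diligence review 685 days ago vs limit 730 → met
4. record-retention policy present → met
5. condition 'issues stored value' holds; agent list present → met
6. surety bond $90,000 < $100,000 → not met
7. suspicious-activity review 293 days ago vs limit 270 → not met
Not met: 6, 7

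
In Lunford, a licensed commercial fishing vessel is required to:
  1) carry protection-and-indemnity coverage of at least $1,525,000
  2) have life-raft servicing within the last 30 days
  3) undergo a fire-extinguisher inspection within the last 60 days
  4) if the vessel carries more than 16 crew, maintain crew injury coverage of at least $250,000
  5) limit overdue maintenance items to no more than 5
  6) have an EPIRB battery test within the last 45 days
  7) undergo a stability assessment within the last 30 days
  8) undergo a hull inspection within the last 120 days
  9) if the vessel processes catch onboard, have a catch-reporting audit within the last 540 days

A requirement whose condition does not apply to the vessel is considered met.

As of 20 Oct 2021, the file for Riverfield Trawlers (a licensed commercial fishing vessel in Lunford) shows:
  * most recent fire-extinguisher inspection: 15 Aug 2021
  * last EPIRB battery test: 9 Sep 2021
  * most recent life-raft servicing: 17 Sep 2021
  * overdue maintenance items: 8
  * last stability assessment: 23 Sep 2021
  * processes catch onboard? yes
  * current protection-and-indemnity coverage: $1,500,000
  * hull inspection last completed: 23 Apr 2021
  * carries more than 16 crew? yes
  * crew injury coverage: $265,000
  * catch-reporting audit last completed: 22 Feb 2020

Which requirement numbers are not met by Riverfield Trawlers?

1, 2, 3, 5, 8, 9

1. protection-and-indemnity coverage $1,500,000 < $1,525,000 → not met
2. life-raft servicing 33 days ago vs limit 30 → not met
3. fire-extinguisher inspection 66 days ago vs limit 60 → not met
4. condition 'carries more than 16 crew' holds; crew injury coverage $265,000 ≥ $250,000 → met
5. overdue maintenance items 8 > 5 → not met
6. EPIRB battery test 41 days ago vs limit 45 → met
7. stability assessment 27 days ago vs limit 30 → met
8. hull inspection 180 days ago vs limit 120 → not met
9. condition 'processes catch onboard' holds; catch-reporting audit 606 days ago vs limit 540 → not met
Not met: 1, 2, 3, 5, 8, 9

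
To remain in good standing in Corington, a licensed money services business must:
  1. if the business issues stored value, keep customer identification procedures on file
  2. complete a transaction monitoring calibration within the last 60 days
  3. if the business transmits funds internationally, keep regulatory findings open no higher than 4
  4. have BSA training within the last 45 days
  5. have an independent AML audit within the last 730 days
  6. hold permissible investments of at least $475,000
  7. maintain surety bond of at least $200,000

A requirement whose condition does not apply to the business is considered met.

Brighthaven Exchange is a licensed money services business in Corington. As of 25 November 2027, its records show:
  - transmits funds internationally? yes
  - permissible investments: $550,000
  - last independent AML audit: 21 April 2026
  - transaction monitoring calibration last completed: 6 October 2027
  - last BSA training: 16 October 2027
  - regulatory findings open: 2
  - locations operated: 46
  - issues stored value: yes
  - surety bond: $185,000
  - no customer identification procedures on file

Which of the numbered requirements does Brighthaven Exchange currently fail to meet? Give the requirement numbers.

1, 7

1. condition 'issues stored value' holds; customer identification procedures absent → not met
2. transaction monitoring calibration 50 days ago vs limit 60 → met
3. condition 'transmits funds internationally' holds; regulatory findings open 2 ≤ 4 → met
4. BSA training 40 days ago vs limit 45 → met
5. independent AML audit 583 days ago vs limit 730 → met
6. permissible investments $550,000 ≥ $475,000 → met
7. surety bond $185,000 < $200,000 → not met
Not met: 1, 7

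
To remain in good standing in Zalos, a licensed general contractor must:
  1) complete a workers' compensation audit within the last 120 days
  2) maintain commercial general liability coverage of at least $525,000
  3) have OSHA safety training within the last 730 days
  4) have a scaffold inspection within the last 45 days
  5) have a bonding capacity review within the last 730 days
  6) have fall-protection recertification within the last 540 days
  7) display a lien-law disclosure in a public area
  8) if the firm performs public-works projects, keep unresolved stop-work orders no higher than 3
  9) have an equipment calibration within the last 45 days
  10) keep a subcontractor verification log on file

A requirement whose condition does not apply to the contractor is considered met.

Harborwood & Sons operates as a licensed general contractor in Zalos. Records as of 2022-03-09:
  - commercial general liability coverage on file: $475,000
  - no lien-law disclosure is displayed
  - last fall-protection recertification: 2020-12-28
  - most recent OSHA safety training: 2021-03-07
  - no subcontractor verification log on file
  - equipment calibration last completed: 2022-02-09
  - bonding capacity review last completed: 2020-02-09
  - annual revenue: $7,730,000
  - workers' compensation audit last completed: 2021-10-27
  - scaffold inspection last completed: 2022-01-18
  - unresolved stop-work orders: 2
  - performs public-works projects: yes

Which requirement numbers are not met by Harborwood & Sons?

1. workers' compensation audit 133 days ago vs limit 120 → not met
2. commercial general liability coverage $475,000 < $525,000 → not met
3. OSHA safety training 367 days ago vs limit 730 → met
4. scaffold inspection 50 days ago vs limit 45 → not met
5. bonding capacity review 759 days ago vs limit 730 → not met
6. fall-protection recertification 436 days ago vs limit 540 → met
7. lien-law disclosure absent → not met
8. condition 'performs public-works projects' holds; unresolved stop-work orders 2 ≤ 3 → met
9. equipment calibration 28 days ago vs limit 45 → met
10. subcontractor verification log absent → not met
Not met: 1, 2, 4, 5, 7, 10

1, 2, 4, 5, 7, 10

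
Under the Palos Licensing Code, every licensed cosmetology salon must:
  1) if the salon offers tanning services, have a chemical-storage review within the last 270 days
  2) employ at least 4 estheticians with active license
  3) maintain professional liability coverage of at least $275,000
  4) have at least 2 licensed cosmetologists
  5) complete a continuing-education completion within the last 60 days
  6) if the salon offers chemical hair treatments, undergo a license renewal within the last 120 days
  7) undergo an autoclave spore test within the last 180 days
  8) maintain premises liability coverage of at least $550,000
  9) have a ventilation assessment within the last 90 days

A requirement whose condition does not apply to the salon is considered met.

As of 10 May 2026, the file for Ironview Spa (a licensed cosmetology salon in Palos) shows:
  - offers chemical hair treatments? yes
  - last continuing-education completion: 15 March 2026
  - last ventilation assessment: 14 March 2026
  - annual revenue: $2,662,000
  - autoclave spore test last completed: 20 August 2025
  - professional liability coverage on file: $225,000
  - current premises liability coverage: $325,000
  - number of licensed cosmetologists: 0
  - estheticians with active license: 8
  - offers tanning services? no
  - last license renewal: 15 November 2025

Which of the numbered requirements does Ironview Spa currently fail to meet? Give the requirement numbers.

1. condition 'offers tanning services' does not hold → requirement n/a → met
2. estheticians with active license 8 ≥ 4 → met
3. professional liability coverage $225,000 < $275,000 → not met
4. licensed cosmetologists 0 < 2 → not met
5. continuing-education completion 56 days ago vs limit 60 → met
6. condition 'offers chemical hair treatments' holds; license renewal 176 days ago vs limit 120 → not met
7. autoclave spore test 263 days ago vs limit 180 → not met
8. premises liability coverage $325,000 < $550,000 → not met
9. ventilation assessment 57 days ago vs limit 90 → met
Not met: 3, 4, 6, 7, 8

3, 4, 6, 7, 8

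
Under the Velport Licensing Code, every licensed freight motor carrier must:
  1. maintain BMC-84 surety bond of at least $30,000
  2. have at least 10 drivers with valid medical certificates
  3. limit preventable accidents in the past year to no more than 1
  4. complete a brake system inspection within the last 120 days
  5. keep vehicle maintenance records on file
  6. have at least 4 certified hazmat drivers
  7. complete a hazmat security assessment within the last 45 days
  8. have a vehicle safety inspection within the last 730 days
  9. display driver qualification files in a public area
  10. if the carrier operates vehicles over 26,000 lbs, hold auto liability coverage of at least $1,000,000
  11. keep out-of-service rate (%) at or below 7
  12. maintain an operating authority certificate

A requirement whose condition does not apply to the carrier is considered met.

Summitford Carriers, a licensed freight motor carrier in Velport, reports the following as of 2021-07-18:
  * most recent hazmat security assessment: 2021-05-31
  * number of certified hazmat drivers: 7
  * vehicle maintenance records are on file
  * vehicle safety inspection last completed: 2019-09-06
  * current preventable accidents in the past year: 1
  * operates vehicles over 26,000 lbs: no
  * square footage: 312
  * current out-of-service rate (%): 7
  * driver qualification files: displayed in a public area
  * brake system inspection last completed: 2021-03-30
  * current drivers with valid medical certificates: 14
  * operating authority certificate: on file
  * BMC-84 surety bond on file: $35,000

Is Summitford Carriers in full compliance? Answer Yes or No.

1. BMC-84 surety bond $35,000 ≥ $30,000 → met
2. drivers with valid medical certificates 14 ≥ 10 → met
3. preventable accidents in the past year 1 ≤ 1 → met
4. brake system inspection 110 days ago vs limit 120 → met
5. vehicle maintenance records present → met
6. certified hazmat drivers 7 ≥ 4 → met
7. hazmat security assessment 48 days ago vs limit 45 → not met
8. vehicle safety inspection 681 days ago vs limit 730 → met
9. driver qualification files present → met
10. condition 'operates vehicles over 26,000 lbs' does not hold → requirement n/a → met
11. out-of-service rate (%) 7 ≤ 7 → met
12. operating authority certificate present → met
Not met: 7

No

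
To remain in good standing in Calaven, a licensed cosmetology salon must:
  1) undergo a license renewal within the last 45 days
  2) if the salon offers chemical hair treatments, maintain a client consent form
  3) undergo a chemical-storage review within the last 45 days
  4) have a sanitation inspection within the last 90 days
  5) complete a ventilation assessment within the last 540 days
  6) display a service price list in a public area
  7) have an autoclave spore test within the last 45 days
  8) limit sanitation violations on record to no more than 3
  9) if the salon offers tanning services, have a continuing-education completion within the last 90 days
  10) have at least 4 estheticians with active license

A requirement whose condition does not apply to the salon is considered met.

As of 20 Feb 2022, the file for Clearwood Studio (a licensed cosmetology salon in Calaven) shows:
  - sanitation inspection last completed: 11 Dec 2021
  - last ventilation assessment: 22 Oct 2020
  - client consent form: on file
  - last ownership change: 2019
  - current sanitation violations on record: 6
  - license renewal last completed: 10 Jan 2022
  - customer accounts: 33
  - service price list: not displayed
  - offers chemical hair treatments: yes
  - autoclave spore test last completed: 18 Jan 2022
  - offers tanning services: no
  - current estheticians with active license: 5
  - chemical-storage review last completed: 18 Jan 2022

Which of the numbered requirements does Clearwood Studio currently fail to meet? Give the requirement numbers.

1. license renewal 41 days ago vs limit 45 → met
2. condition 'offers chemical hair treatments' holds; client consent form present → met
3. chemical-storage review 33 days ago vs limit 45 → met
4. sanitation inspection 71 days ago vs limit 90 → met
5. ventilation assessment 486 days ago vs limit 540 → met
6. service price list absent → not met
7. autoclave spore test 33 days ago vs limit 45 → met
8. sanitation violations on record 6 > 3 → not met
9. condition 'offers tanning services' does not hold → requirement n/a → met
10. estheticians with active license 5 ≥ 4 → met
Not met: 6, 8

6, 8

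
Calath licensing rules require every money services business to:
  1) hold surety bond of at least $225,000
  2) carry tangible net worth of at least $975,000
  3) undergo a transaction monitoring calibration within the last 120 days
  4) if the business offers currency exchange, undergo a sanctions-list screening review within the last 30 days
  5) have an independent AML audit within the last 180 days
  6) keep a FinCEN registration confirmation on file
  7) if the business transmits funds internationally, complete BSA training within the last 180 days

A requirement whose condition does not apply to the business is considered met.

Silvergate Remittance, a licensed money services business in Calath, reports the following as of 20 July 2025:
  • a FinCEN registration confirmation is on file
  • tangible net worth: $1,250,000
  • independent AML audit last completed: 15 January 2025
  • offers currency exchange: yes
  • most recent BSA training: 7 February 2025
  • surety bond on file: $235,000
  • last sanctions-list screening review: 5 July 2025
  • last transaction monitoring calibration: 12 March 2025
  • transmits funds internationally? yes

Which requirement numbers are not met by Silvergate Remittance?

1. surety bond $235,000 ≥ $225,000 → met
2. tangible net worth $1,250,000 ≥ $975,000 → met
3. transaction monitoring calibration 130 days ago vs limit 120 → not met
4. condition 'offers currency exchange' holds; sanctions-list screening review 15 days ago vs limit 30 → met
5. independent AML audit 186 days ago vs limit 180 → not met
6. FinCEN registration confirmation present → met
7. condition 'transmits funds internationally' holds; BSA training 163 days ago vs limit 180 → met
Not met: 3, 5

3, 5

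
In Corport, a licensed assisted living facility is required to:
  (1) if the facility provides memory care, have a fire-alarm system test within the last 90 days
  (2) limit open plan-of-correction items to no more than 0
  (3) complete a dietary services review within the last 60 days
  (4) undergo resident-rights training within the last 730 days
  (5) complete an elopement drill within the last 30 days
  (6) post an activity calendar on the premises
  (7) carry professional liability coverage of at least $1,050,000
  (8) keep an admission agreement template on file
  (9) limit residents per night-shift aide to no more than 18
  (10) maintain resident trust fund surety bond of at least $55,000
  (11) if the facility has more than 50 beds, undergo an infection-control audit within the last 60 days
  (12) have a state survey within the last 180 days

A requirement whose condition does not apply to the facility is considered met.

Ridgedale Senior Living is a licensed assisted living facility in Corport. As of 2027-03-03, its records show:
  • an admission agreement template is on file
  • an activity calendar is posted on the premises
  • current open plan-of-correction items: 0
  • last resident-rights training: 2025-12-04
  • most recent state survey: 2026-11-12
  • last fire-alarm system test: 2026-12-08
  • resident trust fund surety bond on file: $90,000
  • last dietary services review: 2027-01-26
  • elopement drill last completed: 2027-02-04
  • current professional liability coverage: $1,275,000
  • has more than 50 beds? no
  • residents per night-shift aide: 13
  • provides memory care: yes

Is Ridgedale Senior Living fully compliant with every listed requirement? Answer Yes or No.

Yes

1. condition 'provides memory care' holds; fire-alarm system test 85 days ago vs limit 90 → met
2. open plan-of-correction items 0 ≤ 0 → met
3. dietary services review 36 days ago vs limit 60 → met
4. resident-rights training 454 days ago vs limit 730 → met
5. elopement drill 27 days ago vs limit 30 → met
6. activity calendar present → met
7. professional liability coverage $1,275,000 ≥ $1,050,000 → met
8. admission agreement template present → met
9. residents per night-shift aide 13 ≤ 18 → met
10. resident trust fund surety bond $90,000 ≥ $55,000 → met
11. condition 'has more than 50 beds' does not hold → requirement n/a → met
12. state survey 111 days ago vs limit 180 → met
All met.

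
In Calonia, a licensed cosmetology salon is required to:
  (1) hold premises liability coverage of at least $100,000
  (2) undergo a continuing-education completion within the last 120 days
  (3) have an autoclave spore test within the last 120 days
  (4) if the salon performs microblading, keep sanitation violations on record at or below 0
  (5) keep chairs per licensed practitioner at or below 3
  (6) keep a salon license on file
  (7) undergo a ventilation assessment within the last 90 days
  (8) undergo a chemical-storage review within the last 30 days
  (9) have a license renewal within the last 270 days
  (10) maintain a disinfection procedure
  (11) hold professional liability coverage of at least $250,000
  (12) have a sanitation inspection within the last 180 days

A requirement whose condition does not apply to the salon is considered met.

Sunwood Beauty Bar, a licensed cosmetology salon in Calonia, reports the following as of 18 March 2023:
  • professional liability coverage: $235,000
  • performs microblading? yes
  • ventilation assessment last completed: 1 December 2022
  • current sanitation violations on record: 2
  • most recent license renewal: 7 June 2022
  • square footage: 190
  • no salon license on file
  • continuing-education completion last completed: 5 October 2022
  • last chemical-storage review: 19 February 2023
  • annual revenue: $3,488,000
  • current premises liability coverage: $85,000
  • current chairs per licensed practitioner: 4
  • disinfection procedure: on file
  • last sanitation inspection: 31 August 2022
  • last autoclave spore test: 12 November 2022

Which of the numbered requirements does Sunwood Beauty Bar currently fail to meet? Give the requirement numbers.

1, 2, 3, 4, 5, 6, 7, 9, 11, 12

1. premises liability coverage $85,000 < $100,000 → not met
2. continuing-education completion 164 days ago vs limit 120 → not met
3. autoclave spore test 126 days ago vs limit 120 → not met
4. condition 'performs microblading' holds; sanitation violations on record 2 > 0 → not met
5. chairs per licensed practitioner 4 > 3 → not met
6. salon license absent → not met
7. ventilation assessment 107 days ago vs limit 90 → not met
8. chemical-storage review 27 days ago vs limit 30 → met
9. license renewal 284 days ago vs limit 270 → not met
10. disinfection procedure present → met
11. professional liability coverage $235,000 < $250,000 → not met
12. sanitation inspection 199 days ago vs limit 180 → not met
Not met: 1, 2, 3, 4, 5, 6, 7, 9, 11, 12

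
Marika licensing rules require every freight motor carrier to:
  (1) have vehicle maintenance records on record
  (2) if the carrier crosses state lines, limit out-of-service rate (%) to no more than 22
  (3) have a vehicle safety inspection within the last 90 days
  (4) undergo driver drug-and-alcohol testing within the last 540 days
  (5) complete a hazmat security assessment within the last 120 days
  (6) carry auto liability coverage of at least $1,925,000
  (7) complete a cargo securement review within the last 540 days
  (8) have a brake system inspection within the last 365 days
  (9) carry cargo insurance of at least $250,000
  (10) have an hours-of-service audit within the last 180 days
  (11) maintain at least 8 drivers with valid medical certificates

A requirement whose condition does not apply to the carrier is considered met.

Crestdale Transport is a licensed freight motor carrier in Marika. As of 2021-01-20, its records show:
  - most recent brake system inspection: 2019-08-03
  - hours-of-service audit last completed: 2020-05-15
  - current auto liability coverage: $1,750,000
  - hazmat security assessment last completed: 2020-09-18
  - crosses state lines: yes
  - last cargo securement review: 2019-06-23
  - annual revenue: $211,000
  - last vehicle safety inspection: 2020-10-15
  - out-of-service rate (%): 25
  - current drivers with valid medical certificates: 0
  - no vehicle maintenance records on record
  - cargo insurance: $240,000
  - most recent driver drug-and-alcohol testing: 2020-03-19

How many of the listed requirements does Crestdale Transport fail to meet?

1. vehicle maintenance records absent → not met
2. condition 'crosses state lines' holds; out-of-service rate (%) 25 > 22 → not met
3. vehicle safety inspection 97 days ago vs limit 90 → not met
4. driver drug-and-alcohol testing 307 days ago vs limit 540 → met
5. hazmat security assessment 124 days ago vs limit 120 → not met
6. auto liability coverage $1,750,000 < $1,925,000 → not met
7. cargo securement review 577 days ago vs limit 540 → not met
8. brake system inspection 536 days ago vs limit 365 → not met
9. cargo insurance $240,000 < $250,000 → not met
10. hours-of-service audit 250 days ago vs limit 180 → not met
11. drivers with valid medical certificates 0 < 8 → not met
Not met: 10 of 11

10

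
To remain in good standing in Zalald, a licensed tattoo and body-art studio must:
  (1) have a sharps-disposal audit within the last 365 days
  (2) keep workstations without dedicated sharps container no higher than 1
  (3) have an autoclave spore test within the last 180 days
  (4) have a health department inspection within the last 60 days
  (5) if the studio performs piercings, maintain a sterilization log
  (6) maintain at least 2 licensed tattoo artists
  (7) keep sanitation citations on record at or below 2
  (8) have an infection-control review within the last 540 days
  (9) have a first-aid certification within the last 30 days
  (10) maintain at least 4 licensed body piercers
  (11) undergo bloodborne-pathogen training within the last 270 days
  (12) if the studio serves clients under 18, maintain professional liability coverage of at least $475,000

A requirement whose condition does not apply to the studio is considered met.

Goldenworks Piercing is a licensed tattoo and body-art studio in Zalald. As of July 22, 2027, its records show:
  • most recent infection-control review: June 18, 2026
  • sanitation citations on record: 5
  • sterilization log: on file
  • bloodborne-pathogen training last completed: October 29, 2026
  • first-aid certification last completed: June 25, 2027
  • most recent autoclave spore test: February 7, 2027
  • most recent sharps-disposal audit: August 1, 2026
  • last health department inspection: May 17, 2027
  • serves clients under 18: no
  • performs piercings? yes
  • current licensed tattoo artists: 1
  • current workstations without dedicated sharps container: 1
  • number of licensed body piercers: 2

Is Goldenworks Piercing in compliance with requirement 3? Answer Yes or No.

Yes

3. autoclave spore test 165 days ago vs limit 180 → met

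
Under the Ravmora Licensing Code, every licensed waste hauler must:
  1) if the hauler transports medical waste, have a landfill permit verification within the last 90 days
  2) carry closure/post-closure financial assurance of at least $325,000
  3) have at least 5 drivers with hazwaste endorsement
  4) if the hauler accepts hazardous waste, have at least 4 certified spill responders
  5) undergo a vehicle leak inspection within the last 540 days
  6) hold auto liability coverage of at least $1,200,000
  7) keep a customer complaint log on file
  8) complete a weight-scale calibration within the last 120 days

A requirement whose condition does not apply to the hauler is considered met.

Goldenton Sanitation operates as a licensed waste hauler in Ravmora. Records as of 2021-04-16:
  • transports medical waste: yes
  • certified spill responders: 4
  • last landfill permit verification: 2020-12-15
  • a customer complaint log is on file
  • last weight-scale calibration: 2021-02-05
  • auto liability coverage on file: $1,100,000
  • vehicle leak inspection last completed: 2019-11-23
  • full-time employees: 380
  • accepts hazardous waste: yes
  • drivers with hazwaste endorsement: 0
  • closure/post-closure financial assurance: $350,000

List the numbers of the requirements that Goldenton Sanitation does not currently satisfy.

1. condition 'transports medical waste' holds; landfill permit verification 122 days ago vs limit 90 → not met
2. closure/post-closure financial assurance $350,000 ≥ $325,000 → met
3. drivers with hazwaste endorsement 0 < 5 → not met
4. condition 'accepts hazardous waste' holds; certified spill responders 4 ≥ 4 → met
5. vehicle leak inspection 510 days ago vs limit 540 → met
6. auto liability coverage $1,100,000 < $1,200,000 → not met
7. customer complaint log present → met
8. weight-scale calibration 70 days ago vs limit 120 → met
Not met: 1, 3, 6

1, 3, 6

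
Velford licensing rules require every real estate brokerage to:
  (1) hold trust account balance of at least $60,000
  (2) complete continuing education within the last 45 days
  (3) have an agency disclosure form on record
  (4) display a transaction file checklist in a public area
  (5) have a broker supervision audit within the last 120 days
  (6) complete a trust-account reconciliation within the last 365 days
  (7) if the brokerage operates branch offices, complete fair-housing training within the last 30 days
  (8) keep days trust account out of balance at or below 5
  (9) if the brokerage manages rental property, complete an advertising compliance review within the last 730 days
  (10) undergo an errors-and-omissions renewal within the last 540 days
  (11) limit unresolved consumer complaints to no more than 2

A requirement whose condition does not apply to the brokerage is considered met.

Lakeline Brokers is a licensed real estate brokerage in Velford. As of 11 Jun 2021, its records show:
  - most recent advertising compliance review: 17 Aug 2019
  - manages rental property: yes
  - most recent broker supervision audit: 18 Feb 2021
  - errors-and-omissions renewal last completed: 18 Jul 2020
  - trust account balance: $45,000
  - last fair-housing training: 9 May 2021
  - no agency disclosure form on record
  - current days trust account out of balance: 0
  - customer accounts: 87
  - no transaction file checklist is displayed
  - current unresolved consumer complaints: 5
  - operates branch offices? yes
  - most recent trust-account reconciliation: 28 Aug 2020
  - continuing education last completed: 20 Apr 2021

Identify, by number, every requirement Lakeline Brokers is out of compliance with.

1, 2, 3, 4, 7, 11

1. trust account balance $45,000 < $60,000 → not met
2. continuing education 52 days ago vs limit 45 → not met
3. agency disclosure form absent → not met
4. transaction file checklist absent → not met
5. broker supervision audit 113 days ago vs limit 120 → met
6. trust-account reconciliation 287 days ago vs limit 365 → met
7. condition 'operates branch offices' holds; fair-housing training 33 days ago vs limit 30 → not met
8. days trust account out of balance 0 ≤ 5 → met
9. condition 'manages rental property' holds; advertising compliance review 664 days ago vs limit 730 → met
10. errors-and-omissions renewal 328 days ago vs limit 540 → met
11. unresolved consumer complaints 5 > 2 → not met
Not met: 1, 2, 3, 4, 7, 11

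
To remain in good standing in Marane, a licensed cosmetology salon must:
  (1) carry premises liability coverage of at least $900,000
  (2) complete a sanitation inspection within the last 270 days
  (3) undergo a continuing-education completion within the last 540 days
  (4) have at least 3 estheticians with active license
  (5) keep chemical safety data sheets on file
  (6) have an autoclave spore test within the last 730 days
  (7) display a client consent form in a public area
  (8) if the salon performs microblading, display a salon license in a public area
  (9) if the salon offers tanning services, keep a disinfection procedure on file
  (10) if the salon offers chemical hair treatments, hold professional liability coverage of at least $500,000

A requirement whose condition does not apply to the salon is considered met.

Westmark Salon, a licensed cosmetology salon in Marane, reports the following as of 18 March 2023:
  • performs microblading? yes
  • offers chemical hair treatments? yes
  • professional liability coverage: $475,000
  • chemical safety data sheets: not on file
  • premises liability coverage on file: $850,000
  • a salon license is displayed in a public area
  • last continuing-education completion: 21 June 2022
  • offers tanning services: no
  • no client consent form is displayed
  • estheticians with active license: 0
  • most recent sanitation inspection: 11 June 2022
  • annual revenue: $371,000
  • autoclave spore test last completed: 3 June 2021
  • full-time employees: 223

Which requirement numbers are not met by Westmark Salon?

1, 2, 4, 5, 7, 10

1. premises liability coverage $850,000 < $900,000 → not met
2. sanitation inspection 280 days ago vs limit 270 → not met
3. continuing-education completion 270 days ago vs limit 540 → met
4. estheticians with active license 0 < 3 → not met
5. chemical safety data sheets absent → not met
6. autoclave spore test 653 days ago vs limit 730 → met
7. client consent form absent → not met
8. condition 'performs microblading' holds; salon license present → met
9. condition 'offers tanning services' does not hold → requirement n/a → met
10. condition 'offers chemical hair treatments' holds; professional liability coverage $475,000 < $500,000 → not met
Not met: 1, 2, 4, 5, 7, 10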